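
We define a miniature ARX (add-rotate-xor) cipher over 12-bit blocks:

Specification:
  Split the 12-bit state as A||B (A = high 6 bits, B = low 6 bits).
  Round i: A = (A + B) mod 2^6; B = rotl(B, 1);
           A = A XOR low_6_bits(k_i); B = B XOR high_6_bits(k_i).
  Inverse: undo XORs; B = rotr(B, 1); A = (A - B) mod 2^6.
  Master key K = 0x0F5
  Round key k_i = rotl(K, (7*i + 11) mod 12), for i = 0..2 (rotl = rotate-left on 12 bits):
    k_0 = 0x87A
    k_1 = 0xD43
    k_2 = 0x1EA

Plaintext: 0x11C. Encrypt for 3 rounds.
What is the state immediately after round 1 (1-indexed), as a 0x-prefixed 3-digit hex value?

0x699

s_0 = plaintext = 0x11C
s_1 = Round(s_0, k_0) = 0x699
s_2 = Round(s_1, k_1) = 0xC07
s_3 = Round(s_2, k_2) = 0x749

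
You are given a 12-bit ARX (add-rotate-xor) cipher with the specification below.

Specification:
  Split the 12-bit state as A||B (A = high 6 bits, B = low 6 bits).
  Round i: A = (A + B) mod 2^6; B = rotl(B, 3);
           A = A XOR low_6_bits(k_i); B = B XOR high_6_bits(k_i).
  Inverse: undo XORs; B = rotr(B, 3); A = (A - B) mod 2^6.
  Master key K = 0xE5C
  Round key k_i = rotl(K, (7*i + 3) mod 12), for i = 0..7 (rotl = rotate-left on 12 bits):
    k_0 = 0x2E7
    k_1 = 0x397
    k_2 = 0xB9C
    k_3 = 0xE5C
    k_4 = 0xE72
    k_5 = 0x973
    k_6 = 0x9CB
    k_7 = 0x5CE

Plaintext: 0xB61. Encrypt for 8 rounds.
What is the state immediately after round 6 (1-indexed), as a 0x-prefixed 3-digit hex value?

s_0 = plaintext = 0xB61
s_1 = Round(s_0, k_0) = 0xA47
s_2 = Round(s_1, k_1) = 0x9F6
s_3 = Round(s_2, k_2) = 0x058
s_4 = Round(s_3, k_3) = 0x17A
s_5 = Round(s_4, k_4) = 0x36E
s_6 = Round(s_5, k_5) = 0x210
s_7 = Round(s_6, k_6) = 0x4E5
s_8 = Round(s_7, k_7) = 0xDBB

0x210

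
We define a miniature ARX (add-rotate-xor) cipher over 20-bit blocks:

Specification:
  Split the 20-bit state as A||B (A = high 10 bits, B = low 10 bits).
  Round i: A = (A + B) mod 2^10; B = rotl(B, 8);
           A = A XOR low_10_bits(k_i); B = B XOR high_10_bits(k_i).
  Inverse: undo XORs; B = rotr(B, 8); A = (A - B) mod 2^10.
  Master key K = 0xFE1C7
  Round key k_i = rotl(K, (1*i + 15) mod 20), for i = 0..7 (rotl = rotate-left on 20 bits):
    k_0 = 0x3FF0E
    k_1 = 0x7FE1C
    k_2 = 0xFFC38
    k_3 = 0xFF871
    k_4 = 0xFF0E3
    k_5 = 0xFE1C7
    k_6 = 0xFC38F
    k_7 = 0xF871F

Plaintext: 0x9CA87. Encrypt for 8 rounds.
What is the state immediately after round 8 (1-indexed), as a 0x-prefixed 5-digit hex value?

0x08623

s_0 = plaintext = 0x9CA87
s_1 = Round(s_0, k_0) = 0xFDF5E
s_2 = Round(s_1, k_1) = 0x52728
s_3 = Round(s_2, k_2) = 0x12735
s_4 = Round(s_3, k_3) = 0xC3E33
s_5 = Round(s_4, k_4) = 0x68470
s_6 = Round(s_5, k_5) = 0xF5BE4
s_7 = Round(s_6, k_6) = 0x0D709
s_8 = Round(s_7, k_7) = 0x08623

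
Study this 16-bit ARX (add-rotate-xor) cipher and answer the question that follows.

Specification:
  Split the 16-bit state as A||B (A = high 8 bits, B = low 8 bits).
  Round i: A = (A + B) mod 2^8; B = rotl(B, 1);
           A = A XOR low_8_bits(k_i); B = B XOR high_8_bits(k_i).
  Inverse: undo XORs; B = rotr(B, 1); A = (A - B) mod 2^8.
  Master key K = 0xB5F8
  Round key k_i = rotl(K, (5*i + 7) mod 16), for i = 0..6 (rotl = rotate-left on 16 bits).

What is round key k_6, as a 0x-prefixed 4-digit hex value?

K = 0xB5F8
k_0 = rotl(K, (5*0+7) mod 16) = rotl(K, 7) = 0xFC5A
k_1 = rotl(K, (5*1+7) mod 16) = rotl(K, 12) = 0x8B5F
k_2 = rotl(K, (5*2+7) mod 16) = rotl(K, 1) = 0x6BF1
k_3 = rotl(K, (5*3+7) mod 16) = rotl(K, 6) = 0x7E2D
k_4 = rotl(K, (5*4+7) mod 16) = rotl(K, 11) = 0xC5AF
k_5 = rotl(K, (5*5+7) mod 16) = rotl(K, 0) = 0xB5F8
k_6 = rotl(K, (5*6+7) mod 16) = rotl(K, 5) = 0xBF16

0xBF16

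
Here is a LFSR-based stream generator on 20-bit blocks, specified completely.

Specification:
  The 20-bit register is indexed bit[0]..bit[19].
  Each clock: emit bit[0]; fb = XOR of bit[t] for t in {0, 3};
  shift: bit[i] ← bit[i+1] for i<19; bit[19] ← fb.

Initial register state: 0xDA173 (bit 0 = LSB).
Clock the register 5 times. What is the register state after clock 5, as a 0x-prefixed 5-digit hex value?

reg_0 = 0xDA173
clock 1: out=1, reg = 0xED0B9
clock 2: out=1, reg = 0x7685C
clock 3: out=0, reg = 0xBB42E
clock 4: out=0, reg = 0xDDA17
clock 5: out=1, reg = 0xEED0B

0xEED0B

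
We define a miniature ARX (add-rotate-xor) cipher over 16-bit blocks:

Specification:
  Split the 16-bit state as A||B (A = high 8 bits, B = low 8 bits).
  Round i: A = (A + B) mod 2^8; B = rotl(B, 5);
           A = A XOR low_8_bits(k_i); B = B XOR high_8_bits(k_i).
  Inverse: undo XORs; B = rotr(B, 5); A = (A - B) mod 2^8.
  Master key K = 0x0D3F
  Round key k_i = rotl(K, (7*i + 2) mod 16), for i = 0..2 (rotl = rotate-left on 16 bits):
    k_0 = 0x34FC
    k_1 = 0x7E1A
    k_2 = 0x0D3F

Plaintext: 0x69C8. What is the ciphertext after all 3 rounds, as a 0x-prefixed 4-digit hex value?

s_0 = plaintext = 0x69C8
s_1 = Round(s_0, k_0) = 0xCD2D
s_2 = Round(s_1, k_1) = 0xE0DB
s_3 = Round(s_2, k_2) = 0x8476

0x8476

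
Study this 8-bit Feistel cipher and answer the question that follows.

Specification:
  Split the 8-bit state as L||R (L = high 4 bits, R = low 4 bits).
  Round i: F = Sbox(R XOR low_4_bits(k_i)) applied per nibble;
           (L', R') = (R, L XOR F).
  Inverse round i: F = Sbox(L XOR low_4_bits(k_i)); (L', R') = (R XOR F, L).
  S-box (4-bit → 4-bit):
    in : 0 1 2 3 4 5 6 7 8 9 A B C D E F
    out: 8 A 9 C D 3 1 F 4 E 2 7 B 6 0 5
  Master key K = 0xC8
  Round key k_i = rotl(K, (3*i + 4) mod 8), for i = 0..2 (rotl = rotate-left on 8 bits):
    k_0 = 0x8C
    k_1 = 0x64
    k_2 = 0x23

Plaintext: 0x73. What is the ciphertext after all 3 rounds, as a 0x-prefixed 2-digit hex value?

s_0 = plaintext = 0x73
s_1 = Round(s_0, k_0) = 0x32
s_2 = Round(s_1, k_1) = 0x22
s_3 = Round(s_2, k_2) = 0x28

0x28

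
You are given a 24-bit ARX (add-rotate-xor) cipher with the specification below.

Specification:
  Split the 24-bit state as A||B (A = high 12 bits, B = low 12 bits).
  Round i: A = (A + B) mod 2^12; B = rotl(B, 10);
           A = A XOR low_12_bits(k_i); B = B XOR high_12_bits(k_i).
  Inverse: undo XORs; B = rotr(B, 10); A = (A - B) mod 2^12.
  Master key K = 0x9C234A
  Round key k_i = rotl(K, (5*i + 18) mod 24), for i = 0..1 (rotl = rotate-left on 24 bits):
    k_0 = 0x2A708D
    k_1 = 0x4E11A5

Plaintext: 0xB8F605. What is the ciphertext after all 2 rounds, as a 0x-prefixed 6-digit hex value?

0x99AD28

s_0 = plaintext = 0xB8F605
s_1 = Round(s_0, k_0) = 0x119726
s_2 = Round(s_1, k_1) = 0x99AD28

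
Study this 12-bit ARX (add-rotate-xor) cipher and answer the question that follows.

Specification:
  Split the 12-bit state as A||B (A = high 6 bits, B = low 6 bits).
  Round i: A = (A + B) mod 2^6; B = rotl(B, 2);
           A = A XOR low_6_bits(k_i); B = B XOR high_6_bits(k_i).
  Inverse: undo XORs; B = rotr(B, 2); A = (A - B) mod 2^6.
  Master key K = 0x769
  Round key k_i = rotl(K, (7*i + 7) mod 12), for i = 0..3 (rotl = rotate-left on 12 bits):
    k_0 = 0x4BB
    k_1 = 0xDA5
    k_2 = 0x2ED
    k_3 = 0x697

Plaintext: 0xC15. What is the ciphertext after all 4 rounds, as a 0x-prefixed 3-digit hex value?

0x7DC

s_0 = plaintext = 0xC15
s_1 = Round(s_0, k_0) = 0xF87
s_2 = Round(s_1, k_1) = 0x82A
s_3 = Round(s_2, k_2) = 0x9E1
s_4 = Round(s_3, k_3) = 0x7DC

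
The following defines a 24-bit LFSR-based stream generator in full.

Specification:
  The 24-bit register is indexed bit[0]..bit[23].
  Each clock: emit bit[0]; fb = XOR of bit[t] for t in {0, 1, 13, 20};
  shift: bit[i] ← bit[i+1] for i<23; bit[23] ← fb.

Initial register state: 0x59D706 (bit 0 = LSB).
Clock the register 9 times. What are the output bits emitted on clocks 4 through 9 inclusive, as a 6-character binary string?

reg_0 = 0x59D706
clock 1: out=0, reg = 0x2CEB83
clock 2: out=1, reg = 0x9675C1
clock 3: out=1, reg = 0xCB3AE0
clock 4: out=0, reg = 0xE59D70
clock 5: out=0, reg = 0x72CEB8
clock 6: out=0, reg = 0xB9675C
clock 7: out=0, reg = 0x5CB3AE
clock 8: out=0, reg = 0xAE59D7
clock 9: out=1, reg = 0x572CEB

000001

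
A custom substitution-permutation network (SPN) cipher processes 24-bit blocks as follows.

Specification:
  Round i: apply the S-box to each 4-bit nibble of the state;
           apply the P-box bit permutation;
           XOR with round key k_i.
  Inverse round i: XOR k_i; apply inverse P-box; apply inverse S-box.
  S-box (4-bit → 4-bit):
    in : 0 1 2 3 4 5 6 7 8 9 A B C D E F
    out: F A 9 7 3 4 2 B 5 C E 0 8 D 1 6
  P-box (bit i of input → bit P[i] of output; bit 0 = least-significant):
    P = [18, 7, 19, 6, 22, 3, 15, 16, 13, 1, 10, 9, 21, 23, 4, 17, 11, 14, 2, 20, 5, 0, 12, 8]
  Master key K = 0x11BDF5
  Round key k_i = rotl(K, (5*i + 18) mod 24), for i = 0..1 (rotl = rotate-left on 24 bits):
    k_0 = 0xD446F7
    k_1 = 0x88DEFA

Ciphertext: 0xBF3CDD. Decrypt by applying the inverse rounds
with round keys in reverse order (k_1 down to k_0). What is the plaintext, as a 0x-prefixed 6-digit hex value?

0x711E6D

s_0 = ciphertext = 0xBF3CDD
s_1 = InvRound(s_0, k_1) = 0x4A279E
s_2 = InvRound(s_1, k_0) = 0x711E6D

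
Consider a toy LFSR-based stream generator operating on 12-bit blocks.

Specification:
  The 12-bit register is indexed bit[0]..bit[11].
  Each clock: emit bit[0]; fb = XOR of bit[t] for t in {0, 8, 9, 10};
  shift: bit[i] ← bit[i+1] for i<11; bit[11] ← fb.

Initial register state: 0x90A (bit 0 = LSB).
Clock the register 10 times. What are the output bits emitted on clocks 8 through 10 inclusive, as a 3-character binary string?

reg_0 = 0x90A
clock 1: out=0, reg = 0xC85
clock 2: out=1, reg = 0x642
clock 3: out=0, reg = 0x321
clock 4: out=1, reg = 0x990
clock 5: out=0, reg = 0xCC8
clock 6: out=0, reg = 0xE64
clock 7: out=0, reg = 0x732
clock 8: out=0, reg = 0xB99
clock 9: out=1, reg = 0xDCC
clock 10: out=0, reg = 0x6E6

010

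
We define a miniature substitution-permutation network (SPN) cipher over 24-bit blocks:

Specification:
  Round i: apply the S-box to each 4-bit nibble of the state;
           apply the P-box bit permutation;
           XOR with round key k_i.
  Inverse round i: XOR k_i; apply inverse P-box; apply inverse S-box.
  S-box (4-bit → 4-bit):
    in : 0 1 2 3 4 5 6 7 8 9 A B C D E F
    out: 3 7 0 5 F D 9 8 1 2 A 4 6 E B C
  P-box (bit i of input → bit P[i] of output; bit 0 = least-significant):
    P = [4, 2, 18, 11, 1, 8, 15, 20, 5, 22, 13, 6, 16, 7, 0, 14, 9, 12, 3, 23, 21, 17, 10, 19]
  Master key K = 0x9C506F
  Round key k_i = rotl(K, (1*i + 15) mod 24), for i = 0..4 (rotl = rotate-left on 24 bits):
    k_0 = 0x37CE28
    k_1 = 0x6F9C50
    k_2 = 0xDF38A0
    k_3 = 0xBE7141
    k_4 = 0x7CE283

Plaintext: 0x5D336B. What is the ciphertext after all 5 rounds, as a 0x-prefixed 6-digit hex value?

s_0 = plaintext = 0x5D336B
s_1 = Round(s_0, k_0) = 0x8AFA03
s_2 = Round(s_1, k_1) = 0x8BCD03
s_3 = Round(s_2, k_2) = 0xBB197B
s_4 = Round(s_3, k_3) = 0xEB75C8
s_5 = Round(s_4, k_4) = 0x5603FB

0x5603FB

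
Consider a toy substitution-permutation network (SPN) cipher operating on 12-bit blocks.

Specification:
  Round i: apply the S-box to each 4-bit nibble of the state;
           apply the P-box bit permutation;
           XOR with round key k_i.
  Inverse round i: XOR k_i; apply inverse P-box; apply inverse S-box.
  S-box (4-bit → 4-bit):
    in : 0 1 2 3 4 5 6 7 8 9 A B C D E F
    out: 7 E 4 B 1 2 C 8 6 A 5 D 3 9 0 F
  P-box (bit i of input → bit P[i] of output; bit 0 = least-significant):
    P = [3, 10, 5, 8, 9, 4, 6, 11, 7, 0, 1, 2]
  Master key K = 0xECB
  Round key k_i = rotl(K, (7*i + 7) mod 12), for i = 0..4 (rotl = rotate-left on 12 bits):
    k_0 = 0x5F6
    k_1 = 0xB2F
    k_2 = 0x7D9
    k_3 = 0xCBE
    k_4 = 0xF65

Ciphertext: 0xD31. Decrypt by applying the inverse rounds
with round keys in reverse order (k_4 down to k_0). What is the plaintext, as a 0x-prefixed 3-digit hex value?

0x89E

s_0 = ciphertext = 0xD31
s_1 = InvRound(s_0, k_4) = 0x70E
s_2 = InvRound(s_1, k_3) = 0x436
s_3 = InvRound(s_2, k_2) = 0xFAB
s_4 = InvRound(s_3, k_1) = 0xDE5
s_5 = InvRound(s_4, k_0) = 0x89E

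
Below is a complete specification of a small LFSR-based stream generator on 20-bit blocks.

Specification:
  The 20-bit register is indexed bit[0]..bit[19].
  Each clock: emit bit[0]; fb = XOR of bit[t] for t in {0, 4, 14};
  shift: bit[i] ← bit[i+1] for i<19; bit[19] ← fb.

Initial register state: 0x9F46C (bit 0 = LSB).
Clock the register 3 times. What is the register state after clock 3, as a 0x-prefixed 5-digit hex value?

reg_0 = 0x9F46C
clock 1: out=0, reg = 0xCFA36
clock 2: out=0, reg = 0x67D1B
clock 3: out=1, reg = 0xB3E8D

0xB3E8D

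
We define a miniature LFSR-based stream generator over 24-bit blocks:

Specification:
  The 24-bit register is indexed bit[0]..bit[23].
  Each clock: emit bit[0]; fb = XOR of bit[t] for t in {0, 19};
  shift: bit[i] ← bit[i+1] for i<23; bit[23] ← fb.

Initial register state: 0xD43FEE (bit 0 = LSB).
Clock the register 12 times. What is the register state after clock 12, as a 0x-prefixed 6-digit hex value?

0x174D43

reg_0 = 0xD43FEE
clock 1: out=0, reg = 0x6A1FF7
clock 2: out=1, reg = 0x350FFB
clock 3: out=1, reg = 0x9A87FD
clock 4: out=1, reg = 0x4D43FE
clock 5: out=0, reg = 0xA6A1FF
clock 6: out=1, reg = 0xD350FF
clock 7: out=1, reg = 0xE9A87F
clock 8: out=1, reg = 0x74D43F
clock 9: out=1, reg = 0xBA6A1F
clock 10: out=1, reg = 0x5D350F
clock 11: out=1, reg = 0x2E9A87
clock 12: out=1, reg = 0x174D43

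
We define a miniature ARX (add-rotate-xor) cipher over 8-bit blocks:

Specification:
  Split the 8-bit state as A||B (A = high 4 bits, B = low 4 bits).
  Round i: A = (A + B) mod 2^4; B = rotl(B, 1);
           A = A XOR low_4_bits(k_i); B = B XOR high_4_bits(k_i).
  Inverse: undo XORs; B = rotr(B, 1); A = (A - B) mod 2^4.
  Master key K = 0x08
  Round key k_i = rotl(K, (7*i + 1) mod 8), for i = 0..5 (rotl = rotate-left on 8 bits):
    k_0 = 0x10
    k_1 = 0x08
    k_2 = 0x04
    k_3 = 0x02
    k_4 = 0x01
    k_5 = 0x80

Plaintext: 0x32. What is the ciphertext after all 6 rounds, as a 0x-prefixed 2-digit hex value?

0xD2

s_0 = plaintext = 0x32
s_1 = Round(s_0, k_0) = 0x55
s_2 = Round(s_1, k_1) = 0x2A
s_3 = Round(s_2, k_2) = 0x85
s_4 = Round(s_3, k_3) = 0xFA
s_5 = Round(s_4, k_4) = 0x85
s_6 = Round(s_5, k_5) = 0xD2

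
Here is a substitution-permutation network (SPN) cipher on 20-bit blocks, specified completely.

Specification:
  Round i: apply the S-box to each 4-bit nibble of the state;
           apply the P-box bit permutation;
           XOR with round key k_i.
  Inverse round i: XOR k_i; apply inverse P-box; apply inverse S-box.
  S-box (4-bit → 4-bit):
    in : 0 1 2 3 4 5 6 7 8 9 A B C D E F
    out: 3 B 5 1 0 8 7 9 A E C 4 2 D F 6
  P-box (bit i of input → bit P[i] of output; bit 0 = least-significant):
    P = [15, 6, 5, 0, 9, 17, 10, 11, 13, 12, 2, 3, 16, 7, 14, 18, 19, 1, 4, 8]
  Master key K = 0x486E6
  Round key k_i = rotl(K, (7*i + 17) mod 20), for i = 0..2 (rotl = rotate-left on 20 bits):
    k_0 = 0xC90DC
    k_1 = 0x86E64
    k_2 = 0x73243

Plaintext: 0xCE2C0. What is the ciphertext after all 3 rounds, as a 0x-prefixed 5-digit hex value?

0x33A50

s_0 = plaintext = 0xCE2C0
s_1 = Round(s_0, k_0) = 0xB701A
s_2 = Round(s_1, k_1) = 0xF5455
s_3 = Round(s_2, k_2) = 0x33A50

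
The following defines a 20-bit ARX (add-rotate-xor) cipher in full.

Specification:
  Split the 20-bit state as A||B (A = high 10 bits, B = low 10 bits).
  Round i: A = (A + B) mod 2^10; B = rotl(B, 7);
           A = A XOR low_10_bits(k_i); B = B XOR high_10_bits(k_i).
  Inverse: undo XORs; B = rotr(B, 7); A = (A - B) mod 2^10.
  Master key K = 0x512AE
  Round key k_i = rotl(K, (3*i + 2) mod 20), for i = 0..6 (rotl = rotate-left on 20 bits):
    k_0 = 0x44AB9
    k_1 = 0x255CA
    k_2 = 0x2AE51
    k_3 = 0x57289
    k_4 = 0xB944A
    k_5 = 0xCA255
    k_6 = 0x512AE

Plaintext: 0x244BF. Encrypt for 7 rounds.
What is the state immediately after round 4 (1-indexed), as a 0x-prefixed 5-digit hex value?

s_0 = plaintext = 0x244BF
s_1 = Round(s_0, k_0) = 0xFA685
s_2 = Round(s_1, k_1) = 0xE9245
s_3 = Round(s_2, k_2) = 0xEE263
s_4 = Round(s_3, k_3) = 0x24890
s_5 = Round(s_4, k_4) = 0x5A2F7
s_6 = Round(s_5, k_5) = 0x828F6
s_7 = Round(s_6, k_6) = 0x6BA5A

0x24890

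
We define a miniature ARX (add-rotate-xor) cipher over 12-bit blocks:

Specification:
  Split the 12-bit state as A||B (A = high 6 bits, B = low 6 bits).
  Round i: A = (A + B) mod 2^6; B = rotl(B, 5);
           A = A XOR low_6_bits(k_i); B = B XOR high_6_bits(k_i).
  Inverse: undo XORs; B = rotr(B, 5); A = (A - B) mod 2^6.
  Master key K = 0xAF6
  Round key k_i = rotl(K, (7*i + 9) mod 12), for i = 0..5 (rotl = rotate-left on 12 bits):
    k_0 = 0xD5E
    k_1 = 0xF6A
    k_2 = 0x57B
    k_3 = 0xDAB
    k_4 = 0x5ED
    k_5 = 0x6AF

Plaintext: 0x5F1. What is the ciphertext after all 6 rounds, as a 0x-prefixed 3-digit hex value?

s_0 = plaintext = 0x5F1
s_1 = Round(s_0, k_0) = 0x58D
s_2 = Round(s_1, k_1) = 0x25B
s_3 = Round(s_2, k_2) = 0x7F8
s_4 = Round(s_3, k_3) = 0xF2A
s_5 = Round(s_4, k_4) = 0x2C2
s_6 = Round(s_5, k_5) = 0x89B

0x89B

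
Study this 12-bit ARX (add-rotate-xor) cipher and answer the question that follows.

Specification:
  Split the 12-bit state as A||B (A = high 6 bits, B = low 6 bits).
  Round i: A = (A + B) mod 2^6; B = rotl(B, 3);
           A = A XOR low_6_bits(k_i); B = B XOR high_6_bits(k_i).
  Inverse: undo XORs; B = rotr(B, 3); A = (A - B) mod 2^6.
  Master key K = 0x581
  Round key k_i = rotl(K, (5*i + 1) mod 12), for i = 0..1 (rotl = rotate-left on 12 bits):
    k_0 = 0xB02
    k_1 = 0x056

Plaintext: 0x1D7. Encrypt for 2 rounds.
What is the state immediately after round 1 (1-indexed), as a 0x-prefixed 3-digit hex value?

s_0 = plaintext = 0x1D7
s_1 = Round(s_0, k_0) = 0x716
s_2 = Round(s_1, k_1) = 0x933

0x716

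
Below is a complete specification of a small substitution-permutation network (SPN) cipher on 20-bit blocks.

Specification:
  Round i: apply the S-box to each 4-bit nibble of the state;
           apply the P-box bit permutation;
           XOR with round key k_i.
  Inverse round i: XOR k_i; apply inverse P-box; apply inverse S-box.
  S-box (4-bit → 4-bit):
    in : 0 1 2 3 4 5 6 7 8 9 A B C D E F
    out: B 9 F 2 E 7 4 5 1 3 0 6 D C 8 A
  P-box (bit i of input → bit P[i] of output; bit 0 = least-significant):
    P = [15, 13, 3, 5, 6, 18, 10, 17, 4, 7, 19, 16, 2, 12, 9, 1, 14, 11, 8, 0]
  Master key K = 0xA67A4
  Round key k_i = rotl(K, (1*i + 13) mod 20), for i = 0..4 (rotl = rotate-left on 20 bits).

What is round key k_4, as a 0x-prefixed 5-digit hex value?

K = 0xA67A4
k_0 = rotl(K, (1*0+13) mod 20) = rotl(K, 13) = 0x494CF
k_1 = rotl(K, (1*1+13) mod 20) = rotl(K, 14) = 0x9299E
k_2 = rotl(K, (1*2+13) mod 20) = rotl(K, 15) = 0x2533D
k_3 = rotl(K, (1*3+13) mod 20) = rotl(K, 16) = 0x4A67A
k_4 = rotl(K, (1*4+13) mod 20) = rotl(K, 17) = 0x94CF4

0x94CF4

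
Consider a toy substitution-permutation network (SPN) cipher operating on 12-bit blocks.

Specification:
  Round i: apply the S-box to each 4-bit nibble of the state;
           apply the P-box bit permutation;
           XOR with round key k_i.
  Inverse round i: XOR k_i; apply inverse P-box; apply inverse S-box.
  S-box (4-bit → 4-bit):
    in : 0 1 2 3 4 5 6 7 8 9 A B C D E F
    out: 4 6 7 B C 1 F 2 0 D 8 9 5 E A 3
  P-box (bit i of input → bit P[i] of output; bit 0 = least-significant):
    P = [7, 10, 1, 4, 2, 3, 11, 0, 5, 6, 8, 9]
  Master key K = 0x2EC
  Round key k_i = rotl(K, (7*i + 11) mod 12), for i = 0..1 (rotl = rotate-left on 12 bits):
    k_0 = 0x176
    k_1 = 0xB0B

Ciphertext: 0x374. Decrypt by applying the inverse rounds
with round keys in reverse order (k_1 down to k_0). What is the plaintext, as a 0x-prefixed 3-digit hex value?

s_0 = ciphertext = 0x374
s_1 = InvRound(s_0, k_1) = 0xF64
s_2 = InvRound(s_1, k_0) = 0xA0D

0xA0D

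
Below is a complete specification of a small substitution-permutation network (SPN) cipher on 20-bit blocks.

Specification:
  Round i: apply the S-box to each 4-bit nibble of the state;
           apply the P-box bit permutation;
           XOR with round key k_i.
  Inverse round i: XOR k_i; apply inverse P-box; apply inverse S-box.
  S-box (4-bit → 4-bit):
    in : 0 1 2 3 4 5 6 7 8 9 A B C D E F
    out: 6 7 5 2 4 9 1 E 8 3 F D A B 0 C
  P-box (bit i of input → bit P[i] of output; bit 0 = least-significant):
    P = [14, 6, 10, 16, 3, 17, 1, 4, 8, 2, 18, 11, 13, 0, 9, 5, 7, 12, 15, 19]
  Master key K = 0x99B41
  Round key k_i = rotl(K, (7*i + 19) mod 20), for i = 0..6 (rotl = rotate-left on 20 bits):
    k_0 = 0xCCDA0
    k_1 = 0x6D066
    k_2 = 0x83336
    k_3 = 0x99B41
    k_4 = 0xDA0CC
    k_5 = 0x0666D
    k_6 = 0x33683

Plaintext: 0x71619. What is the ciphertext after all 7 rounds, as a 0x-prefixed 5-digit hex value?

0x98641

s_0 = plaintext = 0x71619
s_1 = Round(s_0, k_0) = 0x63EEB
s_2 = Round(s_1, k_1) = 0x794E7
s_3 = Round(s_2, k_2) = 0x58777
s_4 = Round(s_3, k_3) = 0x697B7
s_5 = Round(s_4, k_4) = 0x88C13
s_6 = Round(s_5, k_5) = 0xA6E03
s_7 = Round(s_6, k_6) = 0x98641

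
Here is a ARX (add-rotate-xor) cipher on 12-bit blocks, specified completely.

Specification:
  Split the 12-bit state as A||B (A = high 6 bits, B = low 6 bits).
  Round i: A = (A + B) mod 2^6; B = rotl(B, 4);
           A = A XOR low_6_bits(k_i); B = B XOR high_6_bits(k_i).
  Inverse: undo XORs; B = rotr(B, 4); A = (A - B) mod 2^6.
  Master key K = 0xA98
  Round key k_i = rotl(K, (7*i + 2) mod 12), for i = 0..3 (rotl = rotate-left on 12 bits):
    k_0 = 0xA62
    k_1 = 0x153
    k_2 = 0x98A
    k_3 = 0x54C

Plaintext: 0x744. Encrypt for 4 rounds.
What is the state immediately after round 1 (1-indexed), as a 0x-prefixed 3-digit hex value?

0x0E8

s_0 = plaintext = 0x744
s_1 = Round(s_0, k_0) = 0x0E8
s_2 = Round(s_1, k_1) = 0xE0F
s_3 = Round(s_2, k_2) = 0x355
s_4 = Round(s_3, k_3) = 0xB80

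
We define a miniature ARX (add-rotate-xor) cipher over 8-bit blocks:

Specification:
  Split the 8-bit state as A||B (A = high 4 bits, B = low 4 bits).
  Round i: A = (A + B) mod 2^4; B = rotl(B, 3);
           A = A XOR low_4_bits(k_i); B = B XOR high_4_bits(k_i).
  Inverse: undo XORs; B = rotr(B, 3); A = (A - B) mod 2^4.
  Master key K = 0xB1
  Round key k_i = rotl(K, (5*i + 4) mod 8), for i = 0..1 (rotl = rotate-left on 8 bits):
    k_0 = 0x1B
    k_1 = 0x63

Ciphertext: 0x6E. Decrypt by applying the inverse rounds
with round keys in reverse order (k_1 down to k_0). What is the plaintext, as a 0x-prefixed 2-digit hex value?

0xF0

s_0 = ciphertext = 0x6E
s_1 = InvRound(s_0, k_1) = 0x41
s_2 = InvRound(s_1, k_0) = 0xF0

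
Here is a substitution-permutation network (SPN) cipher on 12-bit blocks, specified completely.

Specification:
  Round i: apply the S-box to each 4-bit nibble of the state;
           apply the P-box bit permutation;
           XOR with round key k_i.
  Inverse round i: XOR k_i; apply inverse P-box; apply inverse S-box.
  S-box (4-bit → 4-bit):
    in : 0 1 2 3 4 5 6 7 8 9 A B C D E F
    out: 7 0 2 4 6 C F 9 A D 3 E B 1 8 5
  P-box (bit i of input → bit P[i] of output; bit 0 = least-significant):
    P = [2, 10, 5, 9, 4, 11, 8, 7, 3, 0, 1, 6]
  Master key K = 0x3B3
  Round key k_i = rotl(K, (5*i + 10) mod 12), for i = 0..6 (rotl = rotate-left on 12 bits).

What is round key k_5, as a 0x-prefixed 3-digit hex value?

K = 0x3B3
k_0 = rotl(K, (5*0+10) mod 12) = rotl(K, 10) = 0xCEC
k_1 = rotl(K, (5*1+10) mod 12) = rotl(K, 3) = 0xD99
k_2 = rotl(K, (5*2+10) mod 12) = rotl(K, 8) = 0x33B
k_3 = rotl(K, (5*3+10) mod 12) = rotl(K, 1) = 0x766
k_4 = rotl(K, (5*4+10) mod 12) = rotl(K, 6) = 0xCCE
k_5 = rotl(K, (5*5+10) mod 12) = rotl(K, 11) = 0x9D9

0x9D9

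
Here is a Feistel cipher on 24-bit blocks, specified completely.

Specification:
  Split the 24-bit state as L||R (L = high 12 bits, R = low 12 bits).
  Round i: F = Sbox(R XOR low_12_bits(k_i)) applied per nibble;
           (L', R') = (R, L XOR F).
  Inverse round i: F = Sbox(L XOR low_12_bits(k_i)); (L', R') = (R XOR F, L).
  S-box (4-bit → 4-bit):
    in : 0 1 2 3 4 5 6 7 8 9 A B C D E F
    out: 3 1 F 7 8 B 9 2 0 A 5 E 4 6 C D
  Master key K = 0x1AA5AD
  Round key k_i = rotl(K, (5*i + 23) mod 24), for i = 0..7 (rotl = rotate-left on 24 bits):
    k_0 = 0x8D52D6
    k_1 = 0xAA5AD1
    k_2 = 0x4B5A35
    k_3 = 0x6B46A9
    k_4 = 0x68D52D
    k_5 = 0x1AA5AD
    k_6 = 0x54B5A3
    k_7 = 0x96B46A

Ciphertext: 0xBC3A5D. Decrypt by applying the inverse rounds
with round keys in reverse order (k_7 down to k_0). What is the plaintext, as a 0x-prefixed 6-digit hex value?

s_0 = ciphertext = 0xBC3A5D
s_1 = InvRound(s_0, k_7) = 0x707BC3
s_2 = InvRound(s_1, k_6) = 0x49B707
s_3 = InvRound(s_2, k_5) = 0x67E49B
s_4 = InvRound(s_3, k_4) = 0x32C67E
s_5 = InvRound(s_4, k_3) = 0xD7532C
s_6 = InvRound(s_5, k_2) = 0x1AFD75
s_7 = InvRound(s_6, k_1) = 0x3591AF
s_8 = InvRound(s_7, k_0) = 0x0A2359

0x0A2359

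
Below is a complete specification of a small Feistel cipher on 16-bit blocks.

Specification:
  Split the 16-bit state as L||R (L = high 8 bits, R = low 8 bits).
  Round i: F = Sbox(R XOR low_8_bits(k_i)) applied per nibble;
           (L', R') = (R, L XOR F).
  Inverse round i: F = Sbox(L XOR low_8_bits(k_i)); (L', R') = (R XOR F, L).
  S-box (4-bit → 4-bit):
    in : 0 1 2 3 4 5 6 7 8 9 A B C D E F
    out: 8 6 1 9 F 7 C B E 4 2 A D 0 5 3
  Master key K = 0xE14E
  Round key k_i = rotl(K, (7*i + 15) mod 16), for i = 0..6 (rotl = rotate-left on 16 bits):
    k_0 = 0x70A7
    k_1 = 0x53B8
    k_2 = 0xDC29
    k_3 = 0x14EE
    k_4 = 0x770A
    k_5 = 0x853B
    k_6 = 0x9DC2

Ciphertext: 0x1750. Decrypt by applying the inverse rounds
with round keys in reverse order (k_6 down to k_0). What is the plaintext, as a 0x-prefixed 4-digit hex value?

0x6134

s_0 = ciphertext = 0x1750
s_1 = InvRound(s_0, k_6) = 0x5717
s_2 = InvRound(s_1, k_5) = 0xDA57
s_3 = InvRound(s_2, k_4) = 0x5FDA
s_4 = InvRound(s_3, k_3) = 0x7C5F
s_5 = InvRound(s_4, k_2) = 0x287C
s_6 = InvRound(s_5, k_1) = 0x3428
s_7 = InvRound(s_6, k_0) = 0x6134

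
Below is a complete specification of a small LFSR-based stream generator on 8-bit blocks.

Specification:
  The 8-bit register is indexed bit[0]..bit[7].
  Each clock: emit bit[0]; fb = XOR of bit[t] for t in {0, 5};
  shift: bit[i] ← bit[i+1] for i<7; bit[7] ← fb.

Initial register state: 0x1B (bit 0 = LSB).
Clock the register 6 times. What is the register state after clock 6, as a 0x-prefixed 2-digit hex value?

0x0C

reg_0 = 0x1B
clock 1: out=1, reg = 0x8D
clock 2: out=1, reg = 0xC6
clock 3: out=0, reg = 0x63
clock 4: out=1, reg = 0x31
clock 5: out=1, reg = 0x18
clock 6: out=0, reg = 0x0C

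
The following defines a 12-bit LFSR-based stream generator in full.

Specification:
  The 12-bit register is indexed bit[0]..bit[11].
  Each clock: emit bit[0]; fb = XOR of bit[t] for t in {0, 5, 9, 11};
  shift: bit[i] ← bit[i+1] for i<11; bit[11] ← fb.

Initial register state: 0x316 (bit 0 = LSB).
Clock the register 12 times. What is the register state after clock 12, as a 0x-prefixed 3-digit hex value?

reg_0 = 0x316
clock 1: out=0, reg = 0x98B
clock 2: out=1, reg = 0x4C5
clock 3: out=1, reg = 0xA62
clock 4: out=0, reg = 0xD31
clock 5: out=1, reg = 0xE98
clock 6: out=0, reg = 0x74C
clock 7: out=0, reg = 0xBA6
clock 8: out=0, reg = 0xDD3
clock 9: out=1, reg = 0x6E9
clock 10: out=1, reg = 0xB74
clock 11: out=0, reg = 0xDBA
clock 12: out=0, reg = 0x6DD

0x6DD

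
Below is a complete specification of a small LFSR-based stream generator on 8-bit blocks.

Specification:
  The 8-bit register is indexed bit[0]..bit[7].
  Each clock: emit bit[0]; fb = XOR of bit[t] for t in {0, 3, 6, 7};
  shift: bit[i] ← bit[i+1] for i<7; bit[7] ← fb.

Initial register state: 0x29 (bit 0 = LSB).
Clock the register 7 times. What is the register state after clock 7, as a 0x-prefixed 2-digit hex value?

0xA8

reg_0 = 0x29
clock 1: out=1, reg = 0x14
clock 2: out=0, reg = 0x0A
clock 3: out=0, reg = 0x85
clock 4: out=1, reg = 0x42
clock 5: out=0, reg = 0xA1
clock 6: out=1, reg = 0x50
clock 7: out=0, reg = 0xA8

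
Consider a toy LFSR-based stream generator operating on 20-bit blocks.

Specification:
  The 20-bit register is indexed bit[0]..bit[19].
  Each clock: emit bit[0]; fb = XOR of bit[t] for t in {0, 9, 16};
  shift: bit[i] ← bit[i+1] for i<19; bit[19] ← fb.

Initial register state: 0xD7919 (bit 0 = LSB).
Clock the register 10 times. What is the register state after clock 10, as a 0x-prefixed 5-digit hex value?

reg_0 = 0xD7919
clock 1: out=1, reg = 0x6BC8C
clock 2: out=0, reg = 0x35E46
clock 3: out=0, reg = 0x1AF23
clock 4: out=1, reg = 0x8D791
clock 5: out=1, reg = 0x46BC8
clock 6: out=0, reg = 0xA35E4
clock 7: out=0, reg = 0x51AF2
clock 8: out=0, reg = 0x28D79
clock 9: out=1, reg = 0x946BC
clock 10: out=0, reg = 0x4A35E

0x4A35E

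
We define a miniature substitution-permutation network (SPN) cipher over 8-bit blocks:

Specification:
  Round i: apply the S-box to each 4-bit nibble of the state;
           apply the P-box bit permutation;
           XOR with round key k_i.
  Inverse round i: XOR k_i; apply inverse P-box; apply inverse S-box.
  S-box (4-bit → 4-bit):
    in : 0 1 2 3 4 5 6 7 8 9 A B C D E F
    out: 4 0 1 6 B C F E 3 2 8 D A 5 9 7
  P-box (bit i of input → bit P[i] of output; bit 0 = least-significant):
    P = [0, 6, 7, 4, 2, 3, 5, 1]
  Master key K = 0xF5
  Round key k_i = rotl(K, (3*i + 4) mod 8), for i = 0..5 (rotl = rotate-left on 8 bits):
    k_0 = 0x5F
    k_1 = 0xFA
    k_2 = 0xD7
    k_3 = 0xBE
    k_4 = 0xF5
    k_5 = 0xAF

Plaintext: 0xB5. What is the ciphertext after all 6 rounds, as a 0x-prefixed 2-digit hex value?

0x63

s_0 = plaintext = 0xB5
s_1 = Round(s_0, k_0) = 0xE9
s_2 = Round(s_1, k_1) = 0xBC
s_3 = Round(s_2, k_2) = 0xA1
s_4 = Round(s_3, k_3) = 0xBC
s_5 = Round(s_4, k_4) = 0x83
s_6 = Round(s_5, k_5) = 0x63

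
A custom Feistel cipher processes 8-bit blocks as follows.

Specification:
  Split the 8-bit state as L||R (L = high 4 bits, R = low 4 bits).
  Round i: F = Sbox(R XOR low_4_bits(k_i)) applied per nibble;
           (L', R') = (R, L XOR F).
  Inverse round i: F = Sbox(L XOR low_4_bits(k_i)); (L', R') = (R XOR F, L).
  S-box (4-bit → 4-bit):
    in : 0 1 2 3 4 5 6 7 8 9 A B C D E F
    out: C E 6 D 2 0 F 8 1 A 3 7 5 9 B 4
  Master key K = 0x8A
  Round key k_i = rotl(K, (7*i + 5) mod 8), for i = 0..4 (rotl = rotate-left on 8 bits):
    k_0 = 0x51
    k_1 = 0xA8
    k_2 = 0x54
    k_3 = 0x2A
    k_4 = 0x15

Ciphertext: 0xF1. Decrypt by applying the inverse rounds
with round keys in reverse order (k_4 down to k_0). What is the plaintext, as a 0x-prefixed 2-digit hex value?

s_0 = ciphertext = 0xF1
s_1 = InvRound(s_0, k_4) = 0x2F
s_2 = InvRound(s_1, k_3) = 0xE2
s_3 = InvRound(s_2, k_2) = 0x1E
s_4 = InvRound(s_3, k_1) = 0x41
s_5 = InvRound(s_4, k_0) = 0x14

0x14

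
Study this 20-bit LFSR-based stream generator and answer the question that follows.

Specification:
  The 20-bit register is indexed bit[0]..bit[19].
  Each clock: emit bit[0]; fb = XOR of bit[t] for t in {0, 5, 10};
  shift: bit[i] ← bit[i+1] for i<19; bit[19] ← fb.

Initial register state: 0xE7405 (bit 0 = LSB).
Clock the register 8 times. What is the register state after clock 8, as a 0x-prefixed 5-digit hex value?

reg_0 = 0xE7405
clock 1: out=1, reg = 0x73A02
clock 2: out=0, reg = 0x39D01
clock 3: out=1, reg = 0x1CE80
clock 4: out=0, reg = 0x8E740
clock 5: out=0, reg = 0xC73A0
clock 6: out=0, reg = 0xE39D0
clock 7: out=0, reg = 0x71CE8
clock 8: out=0, reg = 0x38E74

0x38E74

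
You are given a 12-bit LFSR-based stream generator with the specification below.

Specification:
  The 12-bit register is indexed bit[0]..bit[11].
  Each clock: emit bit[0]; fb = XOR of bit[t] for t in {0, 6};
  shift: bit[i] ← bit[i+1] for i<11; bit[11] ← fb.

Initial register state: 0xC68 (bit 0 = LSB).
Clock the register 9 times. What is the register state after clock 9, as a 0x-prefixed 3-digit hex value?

reg_0 = 0xC68
clock 1: out=0, reg = 0xE34
clock 2: out=0, reg = 0x71A
clock 3: out=0, reg = 0x38D
clock 4: out=1, reg = 0x9C6
clock 5: out=0, reg = 0xCE3
clock 6: out=1, reg = 0x671
clock 7: out=1, reg = 0x338
clock 8: out=0, reg = 0x19C
clock 9: out=0, reg = 0x0CE

0x0CE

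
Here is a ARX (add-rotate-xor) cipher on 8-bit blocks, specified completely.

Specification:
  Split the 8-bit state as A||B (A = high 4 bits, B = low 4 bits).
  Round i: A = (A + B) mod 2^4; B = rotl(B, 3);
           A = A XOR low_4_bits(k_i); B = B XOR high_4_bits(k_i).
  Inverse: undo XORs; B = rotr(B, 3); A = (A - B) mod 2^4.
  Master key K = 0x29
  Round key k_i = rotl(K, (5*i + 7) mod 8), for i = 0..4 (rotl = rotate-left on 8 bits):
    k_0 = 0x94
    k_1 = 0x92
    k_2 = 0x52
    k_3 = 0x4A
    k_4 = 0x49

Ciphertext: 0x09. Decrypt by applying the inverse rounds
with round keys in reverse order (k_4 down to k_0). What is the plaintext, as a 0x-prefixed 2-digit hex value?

0x30

s_0 = ciphertext = 0x09
s_1 = InvRound(s_0, k_4) = 0xEB
s_2 = InvRound(s_1, k_3) = 0x5F
s_3 = InvRound(s_2, k_2) = 0x25
s_4 = InvRound(s_3, k_1) = 0x79
s_5 = InvRound(s_4, k_0) = 0x30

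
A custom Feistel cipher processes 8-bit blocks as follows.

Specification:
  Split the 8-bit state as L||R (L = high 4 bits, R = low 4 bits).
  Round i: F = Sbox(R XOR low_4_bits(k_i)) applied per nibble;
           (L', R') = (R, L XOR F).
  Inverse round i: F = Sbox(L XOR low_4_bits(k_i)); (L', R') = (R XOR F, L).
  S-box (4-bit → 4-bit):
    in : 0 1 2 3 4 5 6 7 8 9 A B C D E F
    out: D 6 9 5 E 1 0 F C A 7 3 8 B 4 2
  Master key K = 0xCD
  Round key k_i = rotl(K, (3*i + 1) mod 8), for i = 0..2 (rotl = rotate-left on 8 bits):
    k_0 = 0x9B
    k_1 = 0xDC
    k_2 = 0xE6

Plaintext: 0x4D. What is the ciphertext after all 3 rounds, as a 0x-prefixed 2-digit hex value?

s_0 = plaintext = 0x4D
s_1 = Round(s_0, k_0) = 0xD4
s_2 = Round(s_1, k_1) = 0x41
s_3 = Round(s_2, k_2) = 0x1B

0x1B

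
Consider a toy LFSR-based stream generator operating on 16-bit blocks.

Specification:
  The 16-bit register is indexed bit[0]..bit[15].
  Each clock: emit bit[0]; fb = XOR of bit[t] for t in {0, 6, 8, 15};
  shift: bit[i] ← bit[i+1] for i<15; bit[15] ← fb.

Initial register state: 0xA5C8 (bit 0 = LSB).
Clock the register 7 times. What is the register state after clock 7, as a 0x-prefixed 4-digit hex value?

0x534B

reg_0 = 0xA5C8
clock 1: out=0, reg = 0xD2E4
clock 2: out=0, reg = 0x6972
clock 3: out=0, reg = 0x34B9
clock 4: out=1, reg = 0x9A5C
clock 5: out=0, reg = 0x4D2E
clock 6: out=0, reg = 0xA697
clock 7: out=1, reg = 0x534B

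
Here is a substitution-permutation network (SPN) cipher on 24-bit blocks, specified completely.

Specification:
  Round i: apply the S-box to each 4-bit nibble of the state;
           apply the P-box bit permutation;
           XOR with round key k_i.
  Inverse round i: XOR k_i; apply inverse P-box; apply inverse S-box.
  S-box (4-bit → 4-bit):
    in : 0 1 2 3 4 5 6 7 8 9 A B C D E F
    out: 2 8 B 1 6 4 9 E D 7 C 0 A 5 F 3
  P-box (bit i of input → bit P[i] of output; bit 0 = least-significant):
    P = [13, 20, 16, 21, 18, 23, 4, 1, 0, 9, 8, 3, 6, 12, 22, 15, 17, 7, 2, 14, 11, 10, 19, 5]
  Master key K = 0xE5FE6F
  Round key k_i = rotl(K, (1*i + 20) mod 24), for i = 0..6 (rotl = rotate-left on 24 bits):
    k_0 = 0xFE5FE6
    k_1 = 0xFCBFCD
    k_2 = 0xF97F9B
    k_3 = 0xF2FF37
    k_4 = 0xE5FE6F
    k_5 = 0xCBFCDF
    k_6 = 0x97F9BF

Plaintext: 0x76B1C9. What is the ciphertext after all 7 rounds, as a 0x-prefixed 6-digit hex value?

0xD75A10

s_0 = plaintext = 0x76B1C9
s_1 = Round(s_0, k_0) = 0x653BCC
s_2 = Round(s_1, k_1) = 0x4CB7AB
s_3 = Round(s_2, k_2) = 0xF13801
s_4 = Round(s_3, k_3) = 0x52B27E
s_5 = Round(s_4, k_4) = 0x5E9CF4
s_6 = Round(s_5, k_5) = 0x14AE13
s_7 = Round(s_6, k_6) = 0xD75A10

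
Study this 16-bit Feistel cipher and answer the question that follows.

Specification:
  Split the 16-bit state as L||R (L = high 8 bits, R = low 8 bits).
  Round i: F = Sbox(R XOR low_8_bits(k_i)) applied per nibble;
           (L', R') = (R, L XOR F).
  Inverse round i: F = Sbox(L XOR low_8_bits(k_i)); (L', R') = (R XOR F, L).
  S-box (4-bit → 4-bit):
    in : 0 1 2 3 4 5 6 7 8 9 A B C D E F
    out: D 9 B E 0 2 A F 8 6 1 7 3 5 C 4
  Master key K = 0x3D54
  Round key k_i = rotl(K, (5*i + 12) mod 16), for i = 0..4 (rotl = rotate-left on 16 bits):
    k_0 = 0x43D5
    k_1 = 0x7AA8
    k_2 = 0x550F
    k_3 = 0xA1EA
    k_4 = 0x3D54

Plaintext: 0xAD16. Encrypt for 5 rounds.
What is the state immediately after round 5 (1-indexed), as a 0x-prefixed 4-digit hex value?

0x13D0

s_0 = plaintext = 0xAD16
s_1 = Round(s_0, k_0) = 0x1693
s_2 = Round(s_1, k_1) = 0x93F1
s_3 = Round(s_2, k_2) = 0xF1DF
s_4 = Round(s_3, k_3) = 0xDF13
s_5 = Round(s_4, k_4) = 0x13D0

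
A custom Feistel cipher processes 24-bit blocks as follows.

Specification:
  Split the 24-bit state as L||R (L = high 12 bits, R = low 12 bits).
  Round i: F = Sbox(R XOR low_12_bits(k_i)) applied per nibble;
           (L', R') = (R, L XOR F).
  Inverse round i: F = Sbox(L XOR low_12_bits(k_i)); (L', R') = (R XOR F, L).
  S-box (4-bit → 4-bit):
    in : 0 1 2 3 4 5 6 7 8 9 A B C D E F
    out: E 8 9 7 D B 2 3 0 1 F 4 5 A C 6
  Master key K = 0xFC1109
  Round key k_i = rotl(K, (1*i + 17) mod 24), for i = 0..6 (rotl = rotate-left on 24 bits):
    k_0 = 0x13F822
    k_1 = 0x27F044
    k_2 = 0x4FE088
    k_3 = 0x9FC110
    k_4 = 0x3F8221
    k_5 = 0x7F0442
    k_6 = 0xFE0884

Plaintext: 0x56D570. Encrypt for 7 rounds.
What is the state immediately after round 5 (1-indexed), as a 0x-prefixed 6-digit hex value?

0x28C6EC

s_0 = plaintext = 0x56D570
s_1 = Round(s_0, k_0) = 0x570FD4
s_2 = Round(s_1, k_1) = 0xFD436E
s_3 = Round(s_2, k_2) = 0x36E816
s_4 = Round(s_3, k_3) = 0x81628C
s_5 = Round(s_4, k_4) = 0x28C6EC
s_6 = Round(s_5, k_5) = 0x6ECB70
s_7 = Round(s_6, k_6) = 0xB70181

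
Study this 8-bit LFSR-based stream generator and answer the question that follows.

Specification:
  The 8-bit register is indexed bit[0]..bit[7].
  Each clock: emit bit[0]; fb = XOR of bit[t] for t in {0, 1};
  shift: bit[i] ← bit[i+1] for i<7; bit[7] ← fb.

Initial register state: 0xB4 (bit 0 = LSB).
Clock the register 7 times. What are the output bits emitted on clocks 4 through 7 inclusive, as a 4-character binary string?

0110

reg_0 = 0xB4
clock 1: out=0, reg = 0x5A
clock 2: out=0, reg = 0xAD
clock 3: out=1, reg = 0xD6
clock 4: out=0, reg = 0xEB
clock 5: out=1, reg = 0x75
clock 6: out=1, reg = 0xBA
clock 7: out=0, reg = 0xDD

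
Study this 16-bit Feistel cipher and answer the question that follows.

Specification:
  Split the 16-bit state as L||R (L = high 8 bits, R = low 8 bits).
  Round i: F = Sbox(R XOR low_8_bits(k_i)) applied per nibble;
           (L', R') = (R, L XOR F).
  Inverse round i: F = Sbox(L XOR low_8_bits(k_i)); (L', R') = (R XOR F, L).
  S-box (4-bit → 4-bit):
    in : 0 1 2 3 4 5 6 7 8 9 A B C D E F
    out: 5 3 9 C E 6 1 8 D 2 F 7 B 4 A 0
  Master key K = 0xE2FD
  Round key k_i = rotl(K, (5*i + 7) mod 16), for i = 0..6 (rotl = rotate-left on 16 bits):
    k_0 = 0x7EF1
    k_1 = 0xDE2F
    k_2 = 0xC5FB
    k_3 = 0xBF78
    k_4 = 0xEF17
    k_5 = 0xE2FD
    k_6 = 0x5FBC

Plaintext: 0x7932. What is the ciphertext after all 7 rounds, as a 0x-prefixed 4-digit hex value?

s_0 = plaintext = 0x7932
s_1 = Round(s_0, k_0) = 0x32C5
s_2 = Round(s_1, k_1) = 0xC59D
s_3 = Round(s_2, k_2) = 0x9DD4
s_4 = Round(s_3, k_3) = 0xD466
s_5 = Round(s_4, k_4) = 0x6657
s_6 = Round(s_5, k_5) = 0x5799
s_7 = Round(s_6, k_6) = 0x99C1

0x99C1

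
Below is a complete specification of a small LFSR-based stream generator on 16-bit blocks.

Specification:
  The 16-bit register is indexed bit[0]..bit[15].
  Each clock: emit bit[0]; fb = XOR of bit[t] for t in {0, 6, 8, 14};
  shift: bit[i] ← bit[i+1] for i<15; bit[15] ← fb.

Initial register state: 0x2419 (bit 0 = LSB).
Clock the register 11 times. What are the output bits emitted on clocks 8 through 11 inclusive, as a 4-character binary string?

reg_0 = 0x2419
clock 1: out=1, reg = 0x920C
clock 2: out=0, reg = 0x4906
clock 3: out=0, reg = 0x2483
clock 4: out=1, reg = 0x9241
clock 5: out=1, reg = 0x4920
clock 6: out=0, reg = 0x2490
clock 7: out=0, reg = 0x1248
clock 8: out=0, reg = 0x8924
clock 9: out=0, reg = 0xC492
clock 10: out=0, reg = 0xE249
clock 11: out=1, reg = 0xF124

0001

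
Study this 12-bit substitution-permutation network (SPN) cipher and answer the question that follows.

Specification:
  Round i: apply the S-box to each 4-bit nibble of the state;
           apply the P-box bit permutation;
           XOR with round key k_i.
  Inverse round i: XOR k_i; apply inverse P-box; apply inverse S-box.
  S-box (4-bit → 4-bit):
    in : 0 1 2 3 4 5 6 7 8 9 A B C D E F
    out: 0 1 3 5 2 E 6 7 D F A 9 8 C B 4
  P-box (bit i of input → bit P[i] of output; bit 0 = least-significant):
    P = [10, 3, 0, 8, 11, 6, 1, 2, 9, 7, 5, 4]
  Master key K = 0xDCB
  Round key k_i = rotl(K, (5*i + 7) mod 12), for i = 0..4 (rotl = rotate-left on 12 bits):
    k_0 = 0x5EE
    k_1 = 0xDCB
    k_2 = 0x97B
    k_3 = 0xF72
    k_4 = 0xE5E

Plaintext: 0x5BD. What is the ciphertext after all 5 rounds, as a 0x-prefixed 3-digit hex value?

0xA44

s_0 = plaintext = 0x5BD
s_1 = Round(s_0, k_0) = 0xC5B
s_2 = Round(s_1, k_1) = 0x89D
s_3 = Round(s_2, k_2) = 0x20C
s_4 = Round(s_3, k_3) = 0xCF2
s_5 = Round(s_4, k_4) = 0xA44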